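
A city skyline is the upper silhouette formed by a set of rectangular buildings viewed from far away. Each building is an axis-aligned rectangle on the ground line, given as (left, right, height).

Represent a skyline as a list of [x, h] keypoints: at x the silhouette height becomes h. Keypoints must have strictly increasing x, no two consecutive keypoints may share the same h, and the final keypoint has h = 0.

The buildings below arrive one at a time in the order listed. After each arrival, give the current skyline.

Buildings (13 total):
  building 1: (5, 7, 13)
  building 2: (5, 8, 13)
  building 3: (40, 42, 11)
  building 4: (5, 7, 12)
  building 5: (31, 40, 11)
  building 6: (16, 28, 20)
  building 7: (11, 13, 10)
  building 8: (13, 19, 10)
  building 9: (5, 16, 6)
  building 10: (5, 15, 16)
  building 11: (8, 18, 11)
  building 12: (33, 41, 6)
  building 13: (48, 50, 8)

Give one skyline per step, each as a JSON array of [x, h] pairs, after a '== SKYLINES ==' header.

== SKYLINES ==
[[5,13],[7,0]]
[[5,13],[8,0]]
[[5,13],[8,0],[40,11],[42,0]]
[[5,13],[8,0],[40,11],[42,0]]
[[5,13],[8,0],[31,11],[42,0]]
[[5,13],[8,0],[16,20],[28,0],[31,11],[42,0]]
[[5,13],[8,0],[11,10],[13,0],[16,20],[28,0],[31,11],[42,0]]
[[5,13],[8,0],[11,10],[16,20],[28,0],[31,11],[42,0]]
[[5,13],[8,6],[11,10],[16,20],[28,0],[31,11],[42,0]]
[[5,16],[15,10],[16,20],[28,0],[31,11],[42,0]]
[[5,16],[15,11],[16,20],[28,0],[31,11],[42,0]]
[[5,16],[15,11],[16,20],[28,0],[31,11],[42,0]]
[[5,16],[15,11],[16,20],[28,0],[31,11],[42,0],[48,8],[50,0]]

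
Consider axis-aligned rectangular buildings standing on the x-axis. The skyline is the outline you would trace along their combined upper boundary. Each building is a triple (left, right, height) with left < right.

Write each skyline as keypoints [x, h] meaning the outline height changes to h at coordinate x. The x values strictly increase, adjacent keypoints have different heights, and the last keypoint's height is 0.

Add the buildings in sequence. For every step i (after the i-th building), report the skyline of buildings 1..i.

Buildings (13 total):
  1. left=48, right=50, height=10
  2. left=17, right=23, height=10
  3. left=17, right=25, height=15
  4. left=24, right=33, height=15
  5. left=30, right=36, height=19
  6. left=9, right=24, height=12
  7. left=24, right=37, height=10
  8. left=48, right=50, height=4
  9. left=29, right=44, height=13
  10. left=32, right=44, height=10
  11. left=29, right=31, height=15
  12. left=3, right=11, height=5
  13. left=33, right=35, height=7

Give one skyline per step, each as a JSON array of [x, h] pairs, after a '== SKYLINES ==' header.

== SKYLINES ==
[[48,10],[50,0]]
[[17,10],[23,0],[48,10],[50,0]]
[[17,15],[25,0],[48,10],[50,0]]
[[17,15],[33,0],[48,10],[50,0]]
[[17,15],[30,19],[36,0],[48,10],[50,0]]
[[9,12],[17,15],[30,19],[36,0],[48,10],[50,0]]
[[9,12],[17,15],[30,19],[36,10],[37,0],[48,10],[50,0]]
[[9,12],[17,15],[30,19],[36,10],[37,0],[48,10],[50,0]]
[[9,12],[17,15],[30,19],[36,13],[44,0],[48,10],[50,0]]
[[9,12],[17,15],[30,19],[36,13],[44,0],[48,10],[50,0]]
[[9,12],[17,15],[30,19],[36,13],[44,0],[48,10],[50,0]]
[[3,5],[9,12],[17,15],[30,19],[36,13],[44,0],[48,10],[50,0]]
[[3,5],[9,12],[17,15],[30,19],[36,13],[44,0],[48,10],[50,0]]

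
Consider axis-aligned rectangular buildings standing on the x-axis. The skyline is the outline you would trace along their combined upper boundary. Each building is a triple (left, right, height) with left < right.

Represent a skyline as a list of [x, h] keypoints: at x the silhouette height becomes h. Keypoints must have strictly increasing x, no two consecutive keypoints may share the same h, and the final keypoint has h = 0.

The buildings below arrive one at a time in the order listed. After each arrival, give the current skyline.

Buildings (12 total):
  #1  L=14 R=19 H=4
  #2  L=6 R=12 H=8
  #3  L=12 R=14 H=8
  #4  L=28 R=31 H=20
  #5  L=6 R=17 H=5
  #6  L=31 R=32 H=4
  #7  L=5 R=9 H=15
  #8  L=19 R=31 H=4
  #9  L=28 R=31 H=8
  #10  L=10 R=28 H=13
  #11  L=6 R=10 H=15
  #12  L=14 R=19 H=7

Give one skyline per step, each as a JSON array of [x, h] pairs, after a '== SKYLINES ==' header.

== SKYLINES ==
[[14,4],[19,0]]
[[6,8],[12,0],[14,4],[19,0]]
[[6,8],[14,4],[19,0]]
[[6,8],[14,4],[19,0],[28,20],[31,0]]
[[6,8],[14,5],[17,4],[19,0],[28,20],[31,0]]
[[6,8],[14,5],[17,4],[19,0],[28,20],[31,4],[32,0]]
[[5,15],[9,8],[14,5],[17,4],[19,0],[28,20],[31,4],[32,0]]
[[5,15],[9,8],[14,5],[17,4],[28,20],[31,4],[32,0]]
[[5,15],[9,8],[14,5],[17,4],[28,20],[31,4],[32,0]]
[[5,15],[9,8],[10,13],[28,20],[31,4],[32,0]]
[[5,15],[10,13],[28,20],[31,4],[32,0]]
[[5,15],[10,13],[28,20],[31,4],[32,0]]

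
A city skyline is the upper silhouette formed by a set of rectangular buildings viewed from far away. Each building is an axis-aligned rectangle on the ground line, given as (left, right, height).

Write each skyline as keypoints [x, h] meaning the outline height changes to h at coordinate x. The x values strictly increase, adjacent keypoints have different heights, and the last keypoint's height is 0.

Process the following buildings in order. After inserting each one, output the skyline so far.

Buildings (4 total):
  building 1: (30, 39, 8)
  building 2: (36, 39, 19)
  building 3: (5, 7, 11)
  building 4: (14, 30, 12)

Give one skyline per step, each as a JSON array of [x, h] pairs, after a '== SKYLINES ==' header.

== SKYLINES ==
[[30,8],[39,0]]
[[30,8],[36,19],[39,0]]
[[5,11],[7,0],[30,8],[36,19],[39,0]]
[[5,11],[7,0],[14,12],[30,8],[36,19],[39,0]]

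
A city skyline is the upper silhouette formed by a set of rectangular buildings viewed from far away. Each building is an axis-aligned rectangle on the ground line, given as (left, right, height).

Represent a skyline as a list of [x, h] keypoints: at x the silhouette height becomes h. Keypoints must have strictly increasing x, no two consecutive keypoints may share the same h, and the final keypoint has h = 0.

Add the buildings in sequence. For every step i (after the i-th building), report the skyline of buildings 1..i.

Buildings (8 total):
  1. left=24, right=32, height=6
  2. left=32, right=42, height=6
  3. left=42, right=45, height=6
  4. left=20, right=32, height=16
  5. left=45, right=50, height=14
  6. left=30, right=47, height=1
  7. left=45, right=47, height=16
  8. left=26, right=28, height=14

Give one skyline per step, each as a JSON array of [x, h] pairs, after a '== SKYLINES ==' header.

== SKYLINES ==
[[24,6],[32,0]]
[[24,6],[42,0]]
[[24,6],[45,0]]
[[20,16],[32,6],[45,0]]
[[20,16],[32,6],[45,14],[50,0]]
[[20,16],[32,6],[45,14],[50,0]]
[[20,16],[32,6],[45,16],[47,14],[50,0]]
[[20,16],[32,6],[45,16],[47,14],[50,0]]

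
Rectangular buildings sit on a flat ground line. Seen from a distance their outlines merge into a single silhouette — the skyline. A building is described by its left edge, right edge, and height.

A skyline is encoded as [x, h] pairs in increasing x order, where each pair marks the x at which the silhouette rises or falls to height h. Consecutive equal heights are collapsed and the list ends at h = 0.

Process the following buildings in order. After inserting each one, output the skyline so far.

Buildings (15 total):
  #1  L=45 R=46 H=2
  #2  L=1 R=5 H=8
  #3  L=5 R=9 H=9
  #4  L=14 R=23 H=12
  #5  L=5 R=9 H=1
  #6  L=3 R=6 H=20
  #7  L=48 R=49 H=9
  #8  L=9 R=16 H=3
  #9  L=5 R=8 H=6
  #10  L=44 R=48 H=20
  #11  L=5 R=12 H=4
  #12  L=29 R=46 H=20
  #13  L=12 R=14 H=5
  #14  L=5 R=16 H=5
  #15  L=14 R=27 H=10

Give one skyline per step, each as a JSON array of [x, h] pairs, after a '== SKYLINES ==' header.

== SKYLINES ==
[[45,2],[46,0]]
[[1,8],[5,0],[45,2],[46,0]]
[[1,8],[5,9],[9,0],[45,2],[46,0]]
[[1,8],[5,9],[9,0],[14,12],[23,0],[45,2],[46,0]]
[[1,8],[5,9],[9,0],[14,12],[23,0],[45,2],[46,0]]
[[1,8],[3,20],[6,9],[9,0],[14,12],[23,0],[45,2],[46,0]]
[[1,8],[3,20],[6,9],[9,0],[14,12],[23,0],[45,2],[46,0],[48,9],[49,0]]
[[1,8],[3,20],[6,9],[9,3],[14,12],[23,0],[45,2],[46,0],[48,9],[49,0]]
[[1,8],[3,20],[6,9],[9,3],[14,12],[23,0],[45,2],[46,0],[48,9],[49,0]]
[[1,8],[3,20],[6,9],[9,3],[14,12],[23,0],[44,20],[48,9],[49,0]]
[[1,8],[3,20],[6,9],[9,4],[12,3],[14,12],[23,0],[44,20],[48,9],[49,0]]
[[1,8],[3,20],[6,9],[9,4],[12,3],[14,12],[23,0],[29,20],[48,9],[49,0]]
[[1,8],[3,20],[6,9],[9,4],[12,5],[14,12],[23,0],[29,20],[48,9],[49,0]]
[[1,8],[3,20],[6,9],[9,5],[14,12],[23,0],[29,20],[48,9],[49,0]]
[[1,8],[3,20],[6,9],[9,5],[14,12],[23,10],[27,0],[29,20],[48,9],[49,0]]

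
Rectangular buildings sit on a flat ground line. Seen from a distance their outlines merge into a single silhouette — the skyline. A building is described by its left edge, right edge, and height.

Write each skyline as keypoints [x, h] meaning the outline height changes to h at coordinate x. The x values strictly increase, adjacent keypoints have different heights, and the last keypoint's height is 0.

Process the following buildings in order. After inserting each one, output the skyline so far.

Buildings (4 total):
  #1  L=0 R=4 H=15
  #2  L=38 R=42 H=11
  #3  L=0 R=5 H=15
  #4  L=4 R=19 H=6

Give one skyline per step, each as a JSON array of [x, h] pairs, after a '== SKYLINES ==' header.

== SKYLINES ==
[[0,15],[4,0]]
[[0,15],[4,0],[38,11],[42,0]]
[[0,15],[5,0],[38,11],[42,0]]
[[0,15],[5,6],[19,0],[38,11],[42,0]]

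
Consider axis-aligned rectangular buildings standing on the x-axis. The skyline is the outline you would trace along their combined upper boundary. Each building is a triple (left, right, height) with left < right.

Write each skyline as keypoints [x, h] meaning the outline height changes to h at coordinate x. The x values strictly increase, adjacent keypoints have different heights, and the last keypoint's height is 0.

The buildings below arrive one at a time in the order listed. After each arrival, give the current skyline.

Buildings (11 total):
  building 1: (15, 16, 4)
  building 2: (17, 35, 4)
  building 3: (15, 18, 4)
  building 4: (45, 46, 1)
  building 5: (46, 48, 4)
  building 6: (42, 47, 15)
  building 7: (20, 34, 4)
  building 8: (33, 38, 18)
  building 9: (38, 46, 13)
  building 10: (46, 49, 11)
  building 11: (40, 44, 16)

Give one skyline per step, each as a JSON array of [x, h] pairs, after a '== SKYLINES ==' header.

== SKYLINES ==
[[15,4],[16,0]]
[[15,4],[16,0],[17,4],[35,0]]
[[15,4],[35,0]]
[[15,4],[35,0],[45,1],[46,0]]
[[15,4],[35,0],[45,1],[46,4],[48,0]]
[[15,4],[35,0],[42,15],[47,4],[48,0]]
[[15,4],[35,0],[42,15],[47,4],[48,0]]
[[15,4],[33,18],[38,0],[42,15],[47,4],[48,0]]
[[15,4],[33,18],[38,13],[42,15],[47,4],[48,0]]
[[15,4],[33,18],[38,13],[42,15],[47,11],[49,0]]
[[15,4],[33,18],[38,13],[40,16],[44,15],[47,11],[49,0]]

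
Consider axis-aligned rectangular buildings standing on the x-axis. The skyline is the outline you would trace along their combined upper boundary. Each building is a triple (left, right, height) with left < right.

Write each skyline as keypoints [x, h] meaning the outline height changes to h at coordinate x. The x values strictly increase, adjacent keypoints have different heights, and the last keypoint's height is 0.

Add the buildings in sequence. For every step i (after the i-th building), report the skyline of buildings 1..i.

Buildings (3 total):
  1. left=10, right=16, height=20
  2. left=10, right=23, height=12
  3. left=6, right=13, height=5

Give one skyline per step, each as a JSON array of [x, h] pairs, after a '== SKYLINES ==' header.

== SKYLINES ==
[[10,20],[16,0]]
[[10,20],[16,12],[23,0]]
[[6,5],[10,20],[16,12],[23,0]]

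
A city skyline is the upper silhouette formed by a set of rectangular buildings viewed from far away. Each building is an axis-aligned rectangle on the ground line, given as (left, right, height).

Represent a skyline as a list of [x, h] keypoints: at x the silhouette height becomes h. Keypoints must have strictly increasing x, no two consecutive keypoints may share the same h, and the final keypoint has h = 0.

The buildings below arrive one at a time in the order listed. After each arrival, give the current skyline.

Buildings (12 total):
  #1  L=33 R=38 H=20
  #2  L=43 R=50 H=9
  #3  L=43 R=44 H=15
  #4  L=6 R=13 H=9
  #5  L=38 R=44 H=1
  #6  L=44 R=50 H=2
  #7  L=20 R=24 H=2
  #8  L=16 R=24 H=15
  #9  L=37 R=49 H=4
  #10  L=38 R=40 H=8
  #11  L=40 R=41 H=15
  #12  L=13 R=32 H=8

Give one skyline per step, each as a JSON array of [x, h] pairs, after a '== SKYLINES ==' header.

== SKYLINES ==
[[33,20],[38,0]]
[[33,20],[38,0],[43,9],[50,0]]
[[33,20],[38,0],[43,15],[44,9],[50,0]]
[[6,9],[13,0],[33,20],[38,0],[43,15],[44,9],[50,0]]
[[6,9],[13,0],[33,20],[38,1],[43,15],[44,9],[50,0]]
[[6,9],[13,0],[33,20],[38,1],[43,15],[44,9],[50,0]]
[[6,9],[13,0],[20,2],[24,0],[33,20],[38,1],[43,15],[44,9],[50,0]]
[[6,9],[13,0],[16,15],[24,0],[33,20],[38,1],[43,15],[44,9],[50,0]]
[[6,9],[13,0],[16,15],[24,0],[33,20],[38,4],[43,15],[44,9],[50,0]]
[[6,9],[13,0],[16,15],[24,0],[33,20],[38,8],[40,4],[43,15],[44,9],[50,0]]
[[6,9],[13,0],[16,15],[24,0],[33,20],[38,8],[40,15],[41,4],[43,15],[44,9],[50,0]]
[[6,9],[13,8],[16,15],[24,8],[32,0],[33,20],[38,8],[40,15],[41,4],[43,15],[44,9],[50,0]]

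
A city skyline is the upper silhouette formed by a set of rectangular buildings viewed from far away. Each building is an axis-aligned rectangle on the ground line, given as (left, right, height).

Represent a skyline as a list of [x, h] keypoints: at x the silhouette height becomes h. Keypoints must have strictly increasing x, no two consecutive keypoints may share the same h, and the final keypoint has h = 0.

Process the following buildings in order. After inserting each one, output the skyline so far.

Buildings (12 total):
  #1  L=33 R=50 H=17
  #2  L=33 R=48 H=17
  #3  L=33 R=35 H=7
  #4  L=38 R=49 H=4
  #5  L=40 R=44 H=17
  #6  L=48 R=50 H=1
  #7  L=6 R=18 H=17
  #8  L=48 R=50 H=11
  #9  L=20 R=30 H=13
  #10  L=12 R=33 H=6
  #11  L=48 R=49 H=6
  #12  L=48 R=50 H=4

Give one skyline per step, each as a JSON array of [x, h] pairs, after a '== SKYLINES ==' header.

== SKYLINES ==
[[33,17],[50,0]]
[[33,17],[50,0]]
[[33,17],[50,0]]
[[33,17],[50,0]]
[[33,17],[50,0]]
[[33,17],[50,0]]
[[6,17],[18,0],[33,17],[50,0]]
[[6,17],[18,0],[33,17],[50,0]]
[[6,17],[18,0],[20,13],[30,0],[33,17],[50,0]]
[[6,17],[18,6],[20,13],[30,6],[33,17],[50,0]]
[[6,17],[18,6],[20,13],[30,6],[33,17],[50,0]]
[[6,17],[18,6],[20,13],[30,6],[33,17],[50,0]]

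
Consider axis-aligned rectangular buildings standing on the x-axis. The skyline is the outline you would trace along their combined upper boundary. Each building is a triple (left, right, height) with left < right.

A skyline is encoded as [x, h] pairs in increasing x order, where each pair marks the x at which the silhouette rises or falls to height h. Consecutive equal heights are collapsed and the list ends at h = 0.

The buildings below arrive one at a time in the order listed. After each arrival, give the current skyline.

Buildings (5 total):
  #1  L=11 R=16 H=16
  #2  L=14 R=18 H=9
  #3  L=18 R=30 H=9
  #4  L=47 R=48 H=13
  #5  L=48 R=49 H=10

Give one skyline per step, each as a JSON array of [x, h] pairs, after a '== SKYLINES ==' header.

== SKYLINES ==
[[11,16],[16,0]]
[[11,16],[16,9],[18,0]]
[[11,16],[16,9],[30,0]]
[[11,16],[16,9],[30,0],[47,13],[48,0]]
[[11,16],[16,9],[30,0],[47,13],[48,10],[49,0]]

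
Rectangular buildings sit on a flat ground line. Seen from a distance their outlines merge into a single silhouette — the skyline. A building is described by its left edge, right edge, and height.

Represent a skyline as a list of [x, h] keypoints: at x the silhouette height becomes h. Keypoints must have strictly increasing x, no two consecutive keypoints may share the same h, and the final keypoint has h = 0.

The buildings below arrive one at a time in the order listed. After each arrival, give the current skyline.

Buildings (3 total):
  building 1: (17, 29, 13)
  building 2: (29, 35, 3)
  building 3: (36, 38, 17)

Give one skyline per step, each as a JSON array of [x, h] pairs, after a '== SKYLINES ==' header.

== SKYLINES ==
[[17,13],[29,0]]
[[17,13],[29,3],[35,0]]
[[17,13],[29,3],[35,0],[36,17],[38,0]]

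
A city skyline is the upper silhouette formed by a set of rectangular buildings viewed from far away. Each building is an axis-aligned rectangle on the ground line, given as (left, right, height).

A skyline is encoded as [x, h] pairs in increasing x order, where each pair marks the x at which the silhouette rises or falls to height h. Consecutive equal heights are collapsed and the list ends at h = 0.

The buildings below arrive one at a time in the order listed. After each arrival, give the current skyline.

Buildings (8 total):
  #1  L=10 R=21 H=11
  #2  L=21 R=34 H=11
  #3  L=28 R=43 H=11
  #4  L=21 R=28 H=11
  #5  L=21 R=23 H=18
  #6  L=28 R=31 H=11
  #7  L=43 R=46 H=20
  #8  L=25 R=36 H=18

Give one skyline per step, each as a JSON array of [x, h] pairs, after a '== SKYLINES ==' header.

== SKYLINES ==
[[10,11],[21,0]]
[[10,11],[34,0]]
[[10,11],[43,0]]
[[10,11],[43,0]]
[[10,11],[21,18],[23,11],[43,0]]
[[10,11],[21,18],[23,11],[43,0]]
[[10,11],[21,18],[23,11],[43,20],[46,0]]
[[10,11],[21,18],[23,11],[25,18],[36,11],[43,20],[46,0]]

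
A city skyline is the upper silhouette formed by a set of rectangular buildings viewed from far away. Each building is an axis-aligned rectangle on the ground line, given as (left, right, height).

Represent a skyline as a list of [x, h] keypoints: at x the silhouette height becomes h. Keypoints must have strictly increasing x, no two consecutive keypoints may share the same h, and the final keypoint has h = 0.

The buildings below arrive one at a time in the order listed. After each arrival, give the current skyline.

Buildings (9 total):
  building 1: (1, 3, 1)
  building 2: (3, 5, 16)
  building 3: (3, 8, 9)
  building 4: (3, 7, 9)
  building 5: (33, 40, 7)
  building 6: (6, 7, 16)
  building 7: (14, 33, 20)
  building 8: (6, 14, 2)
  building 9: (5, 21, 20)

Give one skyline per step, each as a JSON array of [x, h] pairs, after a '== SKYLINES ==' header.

== SKYLINES ==
[[1,1],[3,0]]
[[1,1],[3,16],[5,0]]
[[1,1],[3,16],[5,9],[8,0]]
[[1,1],[3,16],[5,9],[8,0]]
[[1,1],[3,16],[5,9],[8,0],[33,7],[40,0]]
[[1,1],[3,16],[5,9],[6,16],[7,9],[8,0],[33,7],[40,0]]
[[1,1],[3,16],[5,9],[6,16],[7,9],[8,0],[14,20],[33,7],[40,0]]
[[1,1],[3,16],[5,9],[6,16],[7,9],[8,2],[14,20],[33,7],[40,0]]
[[1,1],[3,16],[5,20],[33,7],[40,0]]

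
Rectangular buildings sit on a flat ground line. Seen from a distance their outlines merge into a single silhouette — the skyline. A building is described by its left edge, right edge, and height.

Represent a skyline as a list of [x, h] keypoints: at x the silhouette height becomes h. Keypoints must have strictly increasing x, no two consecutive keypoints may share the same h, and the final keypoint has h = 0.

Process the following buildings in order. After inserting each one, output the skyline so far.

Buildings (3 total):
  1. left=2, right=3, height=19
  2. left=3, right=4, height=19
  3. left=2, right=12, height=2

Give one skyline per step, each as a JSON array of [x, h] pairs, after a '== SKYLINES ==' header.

== SKYLINES ==
[[2,19],[3,0]]
[[2,19],[4,0]]
[[2,19],[4,2],[12,0]]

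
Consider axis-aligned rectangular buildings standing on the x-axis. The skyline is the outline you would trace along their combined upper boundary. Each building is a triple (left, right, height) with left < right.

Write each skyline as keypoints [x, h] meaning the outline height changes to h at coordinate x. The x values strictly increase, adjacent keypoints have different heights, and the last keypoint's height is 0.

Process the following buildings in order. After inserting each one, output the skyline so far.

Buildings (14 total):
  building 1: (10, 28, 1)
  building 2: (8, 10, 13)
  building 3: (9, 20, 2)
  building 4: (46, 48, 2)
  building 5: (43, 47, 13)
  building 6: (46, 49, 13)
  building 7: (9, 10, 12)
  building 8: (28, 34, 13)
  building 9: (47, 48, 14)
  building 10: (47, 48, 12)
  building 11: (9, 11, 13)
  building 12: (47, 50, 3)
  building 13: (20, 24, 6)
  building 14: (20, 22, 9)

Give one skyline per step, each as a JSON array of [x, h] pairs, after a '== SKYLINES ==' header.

== SKYLINES ==
[[10,1],[28,0]]
[[8,13],[10,1],[28,0]]
[[8,13],[10,2],[20,1],[28,0]]
[[8,13],[10,2],[20,1],[28,0],[46,2],[48,0]]
[[8,13],[10,2],[20,1],[28,0],[43,13],[47,2],[48,0]]
[[8,13],[10,2],[20,1],[28,0],[43,13],[49,0]]
[[8,13],[10,2],[20,1],[28,0],[43,13],[49,0]]
[[8,13],[10,2],[20,1],[28,13],[34,0],[43,13],[49,0]]
[[8,13],[10,2],[20,1],[28,13],[34,0],[43,13],[47,14],[48,13],[49,0]]
[[8,13],[10,2],[20,1],[28,13],[34,0],[43,13],[47,14],[48,13],[49,0]]
[[8,13],[11,2],[20,1],[28,13],[34,0],[43,13],[47,14],[48,13],[49,0]]
[[8,13],[11,2],[20,1],[28,13],[34,0],[43,13],[47,14],[48,13],[49,3],[50,0]]
[[8,13],[11,2],[20,6],[24,1],[28,13],[34,0],[43,13],[47,14],[48,13],[49,3],[50,0]]
[[8,13],[11,2],[20,9],[22,6],[24,1],[28,13],[34,0],[43,13],[47,14],[48,13],[49,3],[50,0]]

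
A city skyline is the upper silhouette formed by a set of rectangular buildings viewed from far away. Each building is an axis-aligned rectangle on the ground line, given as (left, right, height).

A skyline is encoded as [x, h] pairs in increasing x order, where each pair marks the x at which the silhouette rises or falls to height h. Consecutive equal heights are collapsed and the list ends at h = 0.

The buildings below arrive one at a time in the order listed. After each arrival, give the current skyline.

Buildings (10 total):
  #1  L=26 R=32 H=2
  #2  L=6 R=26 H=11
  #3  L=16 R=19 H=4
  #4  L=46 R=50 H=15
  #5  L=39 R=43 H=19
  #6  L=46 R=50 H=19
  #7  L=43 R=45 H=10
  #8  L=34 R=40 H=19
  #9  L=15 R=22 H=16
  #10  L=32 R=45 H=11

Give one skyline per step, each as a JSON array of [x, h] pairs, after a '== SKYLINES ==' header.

== SKYLINES ==
[[26,2],[32,0]]
[[6,11],[26,2],[32,0]]
[[6,11],[26,2],[32,0]]
[[6,11],[26,2],[32,0],[46,15],[50,0]]
[[6,11],[26,2],[32,0],[39,19],[43,0],[46,15],[50,0]]
[[6,11],[26,2],[32,0],[39,19],[43,0],[46,19],[50,0]]
[[6,11],[26,2],[32,0],[39,19],[43,10],[45,0],[46,19],[50,0]]
[[6,11],[26,2],[32,0],[34,19],[43,10],[45,0],[46,19],[50,0]]
[[6,11],[15,16],[22,11],[26,2],[32,0],[34,19],[43,10],[45,0],[46,19],[50,0]]
[[6,11],[15,16],[22,11],[26,2],[32,11],[34,19],[43,11],[45,0],[46,19],[50,0]]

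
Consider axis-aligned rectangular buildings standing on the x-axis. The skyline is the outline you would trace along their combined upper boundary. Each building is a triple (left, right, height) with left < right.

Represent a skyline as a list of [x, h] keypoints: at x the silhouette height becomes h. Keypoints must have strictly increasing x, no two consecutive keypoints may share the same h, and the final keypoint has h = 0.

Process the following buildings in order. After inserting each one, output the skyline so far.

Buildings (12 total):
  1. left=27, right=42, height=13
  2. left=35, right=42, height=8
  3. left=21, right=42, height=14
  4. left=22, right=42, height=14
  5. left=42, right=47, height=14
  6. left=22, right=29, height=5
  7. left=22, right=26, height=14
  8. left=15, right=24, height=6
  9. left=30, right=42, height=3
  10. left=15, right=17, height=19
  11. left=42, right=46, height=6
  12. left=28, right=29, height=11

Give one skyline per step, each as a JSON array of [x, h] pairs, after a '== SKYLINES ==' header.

== SKYLINES ==
[[27,13],[42,0]]
[[27,13],[42,0]]
[[21,14],[42,0]]
[[21,14],[42,0]]
[[21,14],[47,0]]
[[21,14],[47,0]]
[[21,14],[47,0]]
[[15,6],[21,14],[47,0]]
[[15,6],[21,14],[47,0]]
[[15,19],[17,6],[21,14],[47,0]]
[[15,19],[17,6],[21,14],[47,0]]
[[15,19],[17,6],[21,14],[47,0]]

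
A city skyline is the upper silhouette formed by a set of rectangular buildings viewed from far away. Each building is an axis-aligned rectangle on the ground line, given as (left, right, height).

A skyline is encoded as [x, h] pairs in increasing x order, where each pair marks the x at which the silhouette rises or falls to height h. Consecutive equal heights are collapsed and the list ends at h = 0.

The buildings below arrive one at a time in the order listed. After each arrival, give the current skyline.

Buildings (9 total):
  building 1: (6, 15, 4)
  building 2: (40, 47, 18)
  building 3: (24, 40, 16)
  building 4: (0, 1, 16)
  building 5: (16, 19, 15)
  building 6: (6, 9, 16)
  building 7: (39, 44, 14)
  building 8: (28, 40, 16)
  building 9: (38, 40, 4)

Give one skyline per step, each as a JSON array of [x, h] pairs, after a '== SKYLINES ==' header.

== SKYLINES ==
[[6,4],[15,0]]
[[6,4],[15,0],[40,18],[47,0]]
[[6,4],[15,0],[24,16],[40,18],[47,0]]
[[0,16],[1,0],[6,4],[15,0],[24,16],[40,18],[47,0]]
[[0,16],[1,0],[6,4],[15,0],[16,15],[19,0],[24,16],[40,18],[47,0]]
[[0,16],[1,0],[6,16],[9,4],[15,0],[16,15],[19,0],[24,16],[40,18],[47,0]]
[[0,16],[1,0],[6,16],[9,4],[15,0],[16,15],[19,0],[24,16],[40,18],[47,0]]
[[0,16],[1,0],[6,16],[9,4],[15,0],[16,15],[19,0],[24,16],[40,18],[47,0]]
[[0,16],[1,0],[6,16],[9,4],[15,0],[16,15],[19,0],[24,16],[40,18],[47,0]]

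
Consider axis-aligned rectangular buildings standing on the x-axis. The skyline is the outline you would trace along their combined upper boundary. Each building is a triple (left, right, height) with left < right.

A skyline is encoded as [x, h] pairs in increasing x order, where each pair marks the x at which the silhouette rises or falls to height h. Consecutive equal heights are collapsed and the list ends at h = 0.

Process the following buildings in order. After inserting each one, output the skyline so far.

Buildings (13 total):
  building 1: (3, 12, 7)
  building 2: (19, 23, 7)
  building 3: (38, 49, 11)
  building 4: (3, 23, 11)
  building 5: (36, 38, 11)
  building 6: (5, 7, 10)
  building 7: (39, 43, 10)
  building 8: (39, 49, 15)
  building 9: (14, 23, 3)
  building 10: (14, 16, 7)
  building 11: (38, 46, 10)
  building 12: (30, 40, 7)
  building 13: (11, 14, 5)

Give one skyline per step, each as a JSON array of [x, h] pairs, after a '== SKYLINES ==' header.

== SKYLINES ==
[[3,7],[12,0]]
[[3,7],[12,0],[19,7],[23,0]]
[[3,7],[12,0],[19,7],[23,0],[38,11],[49,0]]
[[3,11],[23,0],[38,11],[49,0]]
[[3,11],[23,0],[36,11],[49,0]]
[[3,11],[23,0],[36,11],[49,0]]
[[3,11],[23,0],[36,11],[49,0]]
[[3,11],[23,0],[36,11],[39,15],[49,0]]
[[3,11],[23,0],[36,11],[39,15],[49,0]]
[[3,11],[23,0],[36,11],[39,15],[49,0]]
[[3,11],[23,0],[36,11],[39,15],[49,0]]
[[3,11],[23,0],[30,7],[36,11],[39,15],[49,0]]
[[3,11],[23,0],[30,7],[36,11],[39,15],[49,0]]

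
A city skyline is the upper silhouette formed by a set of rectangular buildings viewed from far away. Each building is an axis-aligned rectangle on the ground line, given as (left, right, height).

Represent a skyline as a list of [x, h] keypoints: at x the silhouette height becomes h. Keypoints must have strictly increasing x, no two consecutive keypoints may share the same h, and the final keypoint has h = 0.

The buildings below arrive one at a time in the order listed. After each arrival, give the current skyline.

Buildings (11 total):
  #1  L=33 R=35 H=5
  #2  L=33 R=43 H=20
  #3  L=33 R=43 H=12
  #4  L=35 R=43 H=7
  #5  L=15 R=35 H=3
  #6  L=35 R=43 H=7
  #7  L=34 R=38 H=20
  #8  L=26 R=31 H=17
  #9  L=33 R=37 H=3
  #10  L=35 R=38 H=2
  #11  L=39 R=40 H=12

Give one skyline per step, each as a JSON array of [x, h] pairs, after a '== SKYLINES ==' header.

== SKYLINES ==
[[33,5],[35,0]]
[[33,20],[43,0]]
[[33,20],[43,0]]
[[33,20],[43,0]]
[[15,3],[33,20],[43,0]]
[[15,3],[33,20],[43,0]]
[[15,3],[33,20],[43,0]]
[[15,3],[26,17],[31,3],[33,20],[43,0]]
[[15,3],[26,17],[31,3],[33,20],[43,0]]
[[15,3],[26,17],[31,3],[33,20],[43,0]]
[[15,3],[26,17],[31,3],[33,20],[43,0]]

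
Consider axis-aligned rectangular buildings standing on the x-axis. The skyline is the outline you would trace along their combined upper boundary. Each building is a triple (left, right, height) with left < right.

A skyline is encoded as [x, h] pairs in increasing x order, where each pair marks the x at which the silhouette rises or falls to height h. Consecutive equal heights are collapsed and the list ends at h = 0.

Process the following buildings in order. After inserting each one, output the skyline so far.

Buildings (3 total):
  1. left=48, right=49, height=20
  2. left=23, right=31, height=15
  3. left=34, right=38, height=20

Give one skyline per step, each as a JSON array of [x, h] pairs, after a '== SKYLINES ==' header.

== SKYLINES ==
[[48,20],[49,0]]
[[23,15],[31,0],[48,20],[49,0]]
[[23,15],[31,0],[34,20],[38,0],[48,20],[49,0]]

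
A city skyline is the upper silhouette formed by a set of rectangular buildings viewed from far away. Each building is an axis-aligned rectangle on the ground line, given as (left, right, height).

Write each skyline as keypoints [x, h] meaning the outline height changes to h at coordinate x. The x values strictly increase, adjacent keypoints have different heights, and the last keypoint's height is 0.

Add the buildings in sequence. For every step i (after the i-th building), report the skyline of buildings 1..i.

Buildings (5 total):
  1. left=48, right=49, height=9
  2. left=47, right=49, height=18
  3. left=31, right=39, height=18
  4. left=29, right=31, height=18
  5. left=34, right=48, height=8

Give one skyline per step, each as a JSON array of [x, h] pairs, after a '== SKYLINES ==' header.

== SKYLINES ==
[[48,9],[49,0]]
[[47,18],[49,0]]
[[31,18],[39,0],[47,18],[49,0]]
[[29,18],[39,0],[47,18],[49,0]]
[[29,18],[39,8],[47,18],[49,0]]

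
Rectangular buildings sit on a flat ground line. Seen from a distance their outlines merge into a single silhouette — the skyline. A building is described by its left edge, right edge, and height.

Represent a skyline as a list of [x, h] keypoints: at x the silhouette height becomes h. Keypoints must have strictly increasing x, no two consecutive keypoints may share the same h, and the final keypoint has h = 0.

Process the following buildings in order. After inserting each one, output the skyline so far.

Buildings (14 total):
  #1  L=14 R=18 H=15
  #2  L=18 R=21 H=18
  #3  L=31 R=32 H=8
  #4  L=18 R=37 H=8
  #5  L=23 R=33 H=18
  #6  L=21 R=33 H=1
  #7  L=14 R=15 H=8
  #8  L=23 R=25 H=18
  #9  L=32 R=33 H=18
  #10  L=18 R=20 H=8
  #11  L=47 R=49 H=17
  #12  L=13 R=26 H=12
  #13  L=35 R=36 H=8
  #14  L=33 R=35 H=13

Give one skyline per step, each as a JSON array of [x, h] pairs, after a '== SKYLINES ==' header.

== SKYLINES ==
[[14,15],[18,0]]
[[14,15],[18,18],[21,0]]
[[14,15],[18,18],[21,0],[31,8],[32,0]]
[[14,15],[18,18],[21,8],[37,0]]
[[14,15],[18,18],[21,8],[23,18],[33,8],[37,0]]
[[14,15],[18,18],[21,8],[23,18],[33,8],[37,0]]
[[14,15],[18,18],[21,8],[23,18],[33,8],[37,0]]
[[14,15],[18,18],[21,8],[23,18],[33,8],[37,0]]
[[14,15],[18,18],[21,8],[23,18],[33,8],[37,0]]
[[14,15],[18,18],[21,8],[23,18],[33,8],[37,0]]
[[14,15],[18,18],[21,8],[23,18],[33,8],[37,0],[47,17],[49,0]]
[[13,12],[14,15],[18,18],[21,12],[23,18],[33,8],[37,0],[47,17],[49,0]]
[[13,12],[14,15],[18,18],[21,12],[23,18],[33,8],[37,0],[47,17],[49,0]]
[[13,12],[14,15],[18,18],[21,12],[23,18],[33,13],[35,8],[37,0],[47,17],[49,0]]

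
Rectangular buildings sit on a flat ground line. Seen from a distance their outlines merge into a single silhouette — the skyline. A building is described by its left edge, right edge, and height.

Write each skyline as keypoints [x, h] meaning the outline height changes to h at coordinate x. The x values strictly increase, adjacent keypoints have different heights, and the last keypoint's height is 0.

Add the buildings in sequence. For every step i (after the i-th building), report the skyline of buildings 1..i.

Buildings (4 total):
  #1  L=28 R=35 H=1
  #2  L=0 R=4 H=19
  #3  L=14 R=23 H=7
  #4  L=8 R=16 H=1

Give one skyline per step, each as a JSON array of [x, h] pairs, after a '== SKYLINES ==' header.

== SKYLINES ==
[[28,1],[35,0]]
[[0,19],[4,0],[28,1],[35,0]]
[[0,19],[4,0],[14,7],[23,0],[28,1],[35,0]]
[[0,19],[4,0],[8,1],[14,7],[23,0],[28,1],[35,0]]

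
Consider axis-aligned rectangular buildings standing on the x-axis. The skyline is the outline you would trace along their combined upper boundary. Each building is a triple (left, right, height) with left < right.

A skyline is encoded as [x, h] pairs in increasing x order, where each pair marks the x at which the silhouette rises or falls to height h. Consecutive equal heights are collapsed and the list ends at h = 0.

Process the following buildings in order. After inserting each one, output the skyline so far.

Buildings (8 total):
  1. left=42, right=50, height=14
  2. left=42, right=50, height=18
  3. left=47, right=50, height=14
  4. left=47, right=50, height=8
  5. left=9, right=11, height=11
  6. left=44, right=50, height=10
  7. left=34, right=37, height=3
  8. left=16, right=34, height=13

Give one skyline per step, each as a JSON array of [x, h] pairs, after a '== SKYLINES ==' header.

== SKYLINES ==
[[42,14],[50,0]]
[[42,18],[50,0]]
[[42,18],[50,0]]
[[42,18],[50,0]]
[[9,11],[11,0],[42,18],[50,0]]
[[9,11],[11,0],[42,18],[50,0]]
[[9,11],[11,0],[34,3],[37,0],[42,18],[50,0]]
[[9,11],[11,0],[16,13],[34,3],[37,0],[42,18],[50,0]]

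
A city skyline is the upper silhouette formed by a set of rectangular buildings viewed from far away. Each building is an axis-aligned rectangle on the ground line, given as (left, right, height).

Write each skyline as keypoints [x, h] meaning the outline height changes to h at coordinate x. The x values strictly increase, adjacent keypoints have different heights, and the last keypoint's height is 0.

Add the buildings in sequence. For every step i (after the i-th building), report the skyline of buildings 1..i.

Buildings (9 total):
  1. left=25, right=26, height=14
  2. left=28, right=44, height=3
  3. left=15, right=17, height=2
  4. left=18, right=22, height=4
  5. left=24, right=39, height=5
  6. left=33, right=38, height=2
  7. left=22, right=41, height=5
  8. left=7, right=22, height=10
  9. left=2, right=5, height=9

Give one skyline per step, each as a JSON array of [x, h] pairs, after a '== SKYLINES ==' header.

== SKYLINES ==
[[25,14],[26,0]]
[[25,14],[26,0],[28,3],[44,0]]
[[15,2],[17,0],[25,14],[26,0],[28,3],[44,0]]
[[15,2],[17,0],[18,4],[22,0],[25,14],[26,0],[28,3],[44,0]]
[[15,2],[17,0],[18,4],[22,0],[24,5],[25,14],[26,5],[39,3],[44,0]]
[[15,2],[17,0],[18,4],[22,0],[24,5],[25,14],[26,5],[39,3],[44,0]]
[[15,2],[17,0],[18,4],[22,5],[25,14],[26,5],[41,3],[44,0]]
[[7,10],[22,5],[25,14],[26,5],[41,3],[44,0]]
[[2,9],[5,0],[7,10],[22,5],[25,14],[26,5],[41,3],[44,0]]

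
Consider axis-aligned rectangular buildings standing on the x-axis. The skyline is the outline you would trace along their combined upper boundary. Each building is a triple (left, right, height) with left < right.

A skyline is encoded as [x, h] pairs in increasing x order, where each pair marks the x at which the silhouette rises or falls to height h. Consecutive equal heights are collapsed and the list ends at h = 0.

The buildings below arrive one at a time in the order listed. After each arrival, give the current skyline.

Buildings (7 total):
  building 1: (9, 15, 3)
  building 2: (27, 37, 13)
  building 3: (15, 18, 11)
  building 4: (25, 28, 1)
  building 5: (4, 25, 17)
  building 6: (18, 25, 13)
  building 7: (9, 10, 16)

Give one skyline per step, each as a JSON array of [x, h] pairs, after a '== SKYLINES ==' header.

== SKYLINES ==
[[9,3],[15,0]]
[[9,3],[15,0],[27,13],[37,0]]
[[9,3],[15,11],[18,0],[27,13],[37,0]]
[[9,3],[15,11],[18,0],[25,1],[27,13],[37,0]]
[[4,17],[25,1],[27,13],[37,0]]
[[4,17],[25,1],[27,13],[37,0]]
[[4,17],[25,1],[27,13],[37,0]]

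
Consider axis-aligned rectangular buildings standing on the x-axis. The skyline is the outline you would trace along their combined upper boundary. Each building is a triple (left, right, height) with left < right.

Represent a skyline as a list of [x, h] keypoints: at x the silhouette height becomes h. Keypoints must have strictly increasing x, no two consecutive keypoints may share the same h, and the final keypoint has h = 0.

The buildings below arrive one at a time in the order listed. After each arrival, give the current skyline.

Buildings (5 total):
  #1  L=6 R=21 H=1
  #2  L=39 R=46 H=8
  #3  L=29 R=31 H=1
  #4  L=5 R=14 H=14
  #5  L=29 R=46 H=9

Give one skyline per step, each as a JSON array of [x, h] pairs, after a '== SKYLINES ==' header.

== SKYLINES ==
[[6,1],[21,0]]
[[6,1],[21,0],[39,8],[46,0]]
[[6,1],[21,0],[29,1],[31,0],[39,8],[46,0]]
[[5,14],[14,1],[21,0],[29,1],[31,0],[39,8],[46,0]]
[[5,14],[14,1],[21,0],[29,9],[46,0]]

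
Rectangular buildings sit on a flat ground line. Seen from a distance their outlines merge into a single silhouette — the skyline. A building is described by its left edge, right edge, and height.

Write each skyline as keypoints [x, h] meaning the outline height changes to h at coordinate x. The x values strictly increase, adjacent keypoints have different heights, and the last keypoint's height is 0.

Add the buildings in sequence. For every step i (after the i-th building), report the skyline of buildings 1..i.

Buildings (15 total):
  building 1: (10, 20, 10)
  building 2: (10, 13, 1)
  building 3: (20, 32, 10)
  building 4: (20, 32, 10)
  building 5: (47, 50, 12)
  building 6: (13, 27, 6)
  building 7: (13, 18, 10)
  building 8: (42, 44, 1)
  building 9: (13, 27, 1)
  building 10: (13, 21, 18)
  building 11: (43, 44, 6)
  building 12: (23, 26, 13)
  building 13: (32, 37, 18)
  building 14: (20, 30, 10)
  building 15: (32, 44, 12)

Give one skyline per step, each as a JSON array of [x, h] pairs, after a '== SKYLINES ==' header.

== SKYLINES ==
[[10,10],[20,0]]
[[10,10],[20,0]]
[[10,10],[32,0]]
[[10,10],[32,0]]
[[10,10],[32,0],[47,12],[50,0]]
[[10,10],[32,0],[47,12],[50,0]]
[[10,10],[32,0],[47,12],[50,0]]
[[10,10],[32,0],[42,1],[44,0],[47,12],[50,0]]
[[10,10],[32,0],[42,1],[44,0],[47,12],[50,0]]
[[10,10],[13,18],[21,10],[32,0],[42,1],[44,0],[47,12],[50,0]]
[[10,10],[13,18],[21,10],[32,0],[42,1],[43,6],[44,0],[47,12],[50,0]]
[[10,10],[13,18],[21,10],[23,13],[26,10],[32,0],[42,1],[43,6],[44,0],[47,12],[50,0]]
[[10,10],[13,18],[21,10],[23,13],[26,10],[32,18],[37,0],[42,1],[43,6],[44,0],[47,12],[50,0]]
[[10,10],[13,18],[21,10],[23,13],[26,10],[32,18],[37,0],[42,1],[43,6],[44,0],[47,12],[50,0]]
[[10,10],[13,18],[21,10],[23,13],[26,10],[32,18],[37,12],[44,0],[47,12],[50,0]]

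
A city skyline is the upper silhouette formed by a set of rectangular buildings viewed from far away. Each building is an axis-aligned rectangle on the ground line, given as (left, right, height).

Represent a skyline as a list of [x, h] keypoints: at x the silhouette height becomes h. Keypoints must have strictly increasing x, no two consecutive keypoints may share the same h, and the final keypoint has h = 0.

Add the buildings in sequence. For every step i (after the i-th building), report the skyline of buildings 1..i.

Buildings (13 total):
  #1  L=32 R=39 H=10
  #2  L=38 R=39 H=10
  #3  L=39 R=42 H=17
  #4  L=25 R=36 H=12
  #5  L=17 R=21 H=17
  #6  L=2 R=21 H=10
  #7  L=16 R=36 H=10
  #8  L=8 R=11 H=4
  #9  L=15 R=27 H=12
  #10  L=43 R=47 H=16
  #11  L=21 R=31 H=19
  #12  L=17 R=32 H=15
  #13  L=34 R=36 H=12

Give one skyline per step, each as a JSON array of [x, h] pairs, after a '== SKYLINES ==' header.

== SKYLINES ==
[[32,10],[39,0]]
[[32,10],[39,0]]
[[32,10],[39,17],[42,0]]
[[25,12],[36,10],[39,17],[42,0]]
[[17,17],[21,0],[25,12],[36,10],[39,17],[42,0]]
[[2,10],[17,17],[21,0],[25,12],[36,10],[39,17],[42,0]]
[[2,10],[17,17],[21,10],[25,12],[36,10],[39,17],[42,0]]
[[2,10],[17,17],[21,10],[25,12],[36,10],[39,17],[42,0]]
[[2,10],[15,12],[17,17],[21,12],[36,10],[39,17],[42,0]]
[[2,10],[15,12],[17,17],[21,12],[36,10],[39,17],[42,0],[43,16],[47,0]]
[[2,10],[15,12],[17,17],[21,19],[31,12],[36,10],[39,17],[42,0],[43,16],[47,0]]
[[2,10],[15,12],[17,17],[21,19],[31,15],[32,12],[36,10],[39,17],[42,0],[43,16],[47,0]]
[[2,10],[15,12],[17,17],[21,19],[31,15],[32,12],[36,10],[39,17],[42,0],[43,16],[47,0]]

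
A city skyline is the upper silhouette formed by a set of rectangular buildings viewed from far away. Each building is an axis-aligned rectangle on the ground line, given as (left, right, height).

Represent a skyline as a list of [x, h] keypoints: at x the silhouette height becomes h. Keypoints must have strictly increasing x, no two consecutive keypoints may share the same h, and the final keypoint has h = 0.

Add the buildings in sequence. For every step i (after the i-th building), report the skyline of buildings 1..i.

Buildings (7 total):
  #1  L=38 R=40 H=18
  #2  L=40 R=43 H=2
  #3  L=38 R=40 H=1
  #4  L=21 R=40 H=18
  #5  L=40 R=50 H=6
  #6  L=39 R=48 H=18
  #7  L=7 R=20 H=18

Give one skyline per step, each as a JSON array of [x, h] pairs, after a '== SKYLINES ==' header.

== SKYLINES ==
[[38,18],[40,0]]
[[38,18],[40,2],[43,0]]
[[38,18],[40,2],[43,0]]
[[21,18],[40,2],[43,0]]
[[21,18],[40,6],[50,0]]
[[21,18],[48,6],[50,0]]
[[7,18],[20,0],[21,18],[48,6],[50,0]]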